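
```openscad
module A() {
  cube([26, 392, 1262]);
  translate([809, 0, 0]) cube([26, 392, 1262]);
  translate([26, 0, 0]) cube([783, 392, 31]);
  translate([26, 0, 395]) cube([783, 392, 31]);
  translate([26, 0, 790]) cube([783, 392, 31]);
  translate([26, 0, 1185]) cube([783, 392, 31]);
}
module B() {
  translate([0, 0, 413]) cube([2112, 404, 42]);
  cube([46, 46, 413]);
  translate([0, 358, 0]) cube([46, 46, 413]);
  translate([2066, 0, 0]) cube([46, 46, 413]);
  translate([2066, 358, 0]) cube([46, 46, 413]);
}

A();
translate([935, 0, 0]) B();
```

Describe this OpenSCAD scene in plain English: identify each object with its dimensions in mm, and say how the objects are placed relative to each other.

A is a bookshelf 835 mm wide overall, 392 mm deep and 1262 mm tall. The two sides are 26 mm thick vertical panels. 4 horizontal shelves of 31 mm thickness span between the inner faces of the sides; the lowest shelf sits on the floor and shelves are stacked with a clear vertical gap of 364 mm between each pair.

B is a bench: a 2112×404 mm seat slab, 42 mm thick, top at z = 455 mm, on four 46×46 mm square legs flush with the seat corners and standing on z = 0.

The bench is on the floor beside the bookshelf on its +x side.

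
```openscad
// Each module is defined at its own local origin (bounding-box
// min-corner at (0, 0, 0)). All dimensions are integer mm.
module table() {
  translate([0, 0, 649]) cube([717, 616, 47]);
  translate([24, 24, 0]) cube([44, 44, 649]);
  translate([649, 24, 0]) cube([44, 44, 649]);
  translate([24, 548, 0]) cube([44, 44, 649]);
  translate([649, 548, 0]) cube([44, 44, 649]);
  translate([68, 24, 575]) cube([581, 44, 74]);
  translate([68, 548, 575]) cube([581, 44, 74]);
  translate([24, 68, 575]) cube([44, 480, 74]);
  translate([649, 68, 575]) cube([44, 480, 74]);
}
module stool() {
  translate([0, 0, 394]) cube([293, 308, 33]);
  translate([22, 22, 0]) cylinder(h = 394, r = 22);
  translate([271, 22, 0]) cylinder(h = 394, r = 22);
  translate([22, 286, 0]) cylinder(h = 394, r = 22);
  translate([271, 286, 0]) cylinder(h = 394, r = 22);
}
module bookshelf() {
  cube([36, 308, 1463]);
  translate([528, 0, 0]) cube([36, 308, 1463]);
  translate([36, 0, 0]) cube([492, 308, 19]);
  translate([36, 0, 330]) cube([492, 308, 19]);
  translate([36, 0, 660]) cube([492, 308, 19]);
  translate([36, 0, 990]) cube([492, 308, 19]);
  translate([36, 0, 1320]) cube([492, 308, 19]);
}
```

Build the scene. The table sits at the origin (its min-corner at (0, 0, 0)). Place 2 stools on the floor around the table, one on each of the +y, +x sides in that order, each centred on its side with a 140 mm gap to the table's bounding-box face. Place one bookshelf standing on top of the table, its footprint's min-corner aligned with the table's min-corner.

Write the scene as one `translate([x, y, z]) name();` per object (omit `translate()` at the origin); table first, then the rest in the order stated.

table();
translate([212, 756, 0]) stool();
translate([857, 154, 0]) stool();
translate([0, 0, 696]) bookshelf();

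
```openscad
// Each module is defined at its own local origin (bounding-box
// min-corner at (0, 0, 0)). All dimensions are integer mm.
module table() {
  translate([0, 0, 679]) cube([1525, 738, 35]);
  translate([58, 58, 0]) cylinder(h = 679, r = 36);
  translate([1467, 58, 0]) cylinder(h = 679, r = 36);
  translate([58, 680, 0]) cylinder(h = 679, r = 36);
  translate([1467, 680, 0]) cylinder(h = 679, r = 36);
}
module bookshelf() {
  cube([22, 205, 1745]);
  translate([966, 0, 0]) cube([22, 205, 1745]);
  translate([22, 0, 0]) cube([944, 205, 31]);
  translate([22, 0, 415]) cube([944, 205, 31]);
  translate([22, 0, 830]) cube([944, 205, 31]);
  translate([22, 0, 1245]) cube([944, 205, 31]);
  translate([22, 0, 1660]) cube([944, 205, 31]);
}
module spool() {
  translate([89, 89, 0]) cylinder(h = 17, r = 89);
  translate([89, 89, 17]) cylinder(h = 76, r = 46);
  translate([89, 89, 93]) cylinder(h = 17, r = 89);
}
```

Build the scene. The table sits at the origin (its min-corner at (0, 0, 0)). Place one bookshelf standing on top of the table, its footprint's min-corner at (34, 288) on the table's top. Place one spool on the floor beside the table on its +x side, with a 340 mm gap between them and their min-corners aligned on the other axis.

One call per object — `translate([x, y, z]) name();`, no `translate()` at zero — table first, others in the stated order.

table();
translate([34, 288, 714]) bookshelf();
translate([1865, 0, 0]) spool();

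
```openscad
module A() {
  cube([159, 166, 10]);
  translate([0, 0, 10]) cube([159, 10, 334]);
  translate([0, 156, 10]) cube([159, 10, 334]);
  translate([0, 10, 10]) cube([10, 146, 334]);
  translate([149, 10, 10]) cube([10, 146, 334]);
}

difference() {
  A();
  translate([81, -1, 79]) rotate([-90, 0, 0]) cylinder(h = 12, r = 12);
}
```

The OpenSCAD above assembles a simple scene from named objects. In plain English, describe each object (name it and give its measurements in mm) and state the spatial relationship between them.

A is an open storage box with external size 159×166×344 mm and wall thickness 10 mm (the base is also 10 mm thick). The base covers the whole footprint; the four walls stand on the base, with the y-facing walls full-width and the x-facing walls fitting between their inner faces.

The open box has a circular hole of radius 12 mm through its front wall, centred at (x = 81, z = 79).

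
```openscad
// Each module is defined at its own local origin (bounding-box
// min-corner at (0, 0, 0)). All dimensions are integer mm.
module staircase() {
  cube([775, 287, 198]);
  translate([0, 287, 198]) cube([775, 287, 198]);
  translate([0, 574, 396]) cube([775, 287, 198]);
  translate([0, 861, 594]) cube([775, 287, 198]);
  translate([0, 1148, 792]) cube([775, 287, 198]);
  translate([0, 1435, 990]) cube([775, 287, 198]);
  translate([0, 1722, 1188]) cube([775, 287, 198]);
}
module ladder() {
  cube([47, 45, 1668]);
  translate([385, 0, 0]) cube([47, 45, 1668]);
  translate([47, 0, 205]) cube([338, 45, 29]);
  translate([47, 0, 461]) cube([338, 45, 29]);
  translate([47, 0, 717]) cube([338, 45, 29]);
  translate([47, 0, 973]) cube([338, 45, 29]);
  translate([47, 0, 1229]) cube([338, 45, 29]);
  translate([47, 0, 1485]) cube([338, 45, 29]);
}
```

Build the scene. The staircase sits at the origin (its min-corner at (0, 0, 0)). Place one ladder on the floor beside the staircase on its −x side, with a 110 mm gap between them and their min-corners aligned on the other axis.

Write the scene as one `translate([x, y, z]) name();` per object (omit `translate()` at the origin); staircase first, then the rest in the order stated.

staircase();
translate([-542, 0, 0]) ladder();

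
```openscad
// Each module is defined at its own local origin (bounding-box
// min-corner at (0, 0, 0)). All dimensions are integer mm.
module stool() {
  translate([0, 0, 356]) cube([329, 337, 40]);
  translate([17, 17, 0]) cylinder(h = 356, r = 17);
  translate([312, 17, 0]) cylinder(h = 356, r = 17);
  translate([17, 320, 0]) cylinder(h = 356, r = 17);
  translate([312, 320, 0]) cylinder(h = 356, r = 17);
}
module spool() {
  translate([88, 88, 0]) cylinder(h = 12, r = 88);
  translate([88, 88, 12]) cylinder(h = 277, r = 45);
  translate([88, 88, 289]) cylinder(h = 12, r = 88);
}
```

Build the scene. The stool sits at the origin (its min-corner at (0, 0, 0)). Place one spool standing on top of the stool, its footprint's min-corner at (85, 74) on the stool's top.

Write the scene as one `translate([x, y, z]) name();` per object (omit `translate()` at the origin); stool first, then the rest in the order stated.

stool();
translate([85, 74, 396]) spool();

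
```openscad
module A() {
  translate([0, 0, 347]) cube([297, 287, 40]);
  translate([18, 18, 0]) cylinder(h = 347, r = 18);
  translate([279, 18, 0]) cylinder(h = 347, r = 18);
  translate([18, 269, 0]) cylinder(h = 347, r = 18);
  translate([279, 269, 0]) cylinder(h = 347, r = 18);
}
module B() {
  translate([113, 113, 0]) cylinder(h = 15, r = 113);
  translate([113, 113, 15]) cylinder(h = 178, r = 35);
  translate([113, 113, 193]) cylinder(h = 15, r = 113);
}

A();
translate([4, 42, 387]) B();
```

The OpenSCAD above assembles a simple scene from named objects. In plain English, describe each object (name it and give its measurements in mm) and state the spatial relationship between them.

A is a four-legged stool. The seat is a 297×287×40 mm slab whose top surface is at z = 387 mm; four round legs, each 36 mm in diameter, run from the floor (z = 0) to the underside of the seat, each leg's axis is inset half a diameter from the nearest pair of seat edges (so the leg's bounding box is flush with the corner).

B is a spool: two coaxial disc flanges of radius 113 mm and thickness 15 mm, joined by a core cylinder of radius 35 mm and height 178 mm. The lower flange rests on z = 0 and the three cylinders share a vertical axis.

The spool is on top of the stool.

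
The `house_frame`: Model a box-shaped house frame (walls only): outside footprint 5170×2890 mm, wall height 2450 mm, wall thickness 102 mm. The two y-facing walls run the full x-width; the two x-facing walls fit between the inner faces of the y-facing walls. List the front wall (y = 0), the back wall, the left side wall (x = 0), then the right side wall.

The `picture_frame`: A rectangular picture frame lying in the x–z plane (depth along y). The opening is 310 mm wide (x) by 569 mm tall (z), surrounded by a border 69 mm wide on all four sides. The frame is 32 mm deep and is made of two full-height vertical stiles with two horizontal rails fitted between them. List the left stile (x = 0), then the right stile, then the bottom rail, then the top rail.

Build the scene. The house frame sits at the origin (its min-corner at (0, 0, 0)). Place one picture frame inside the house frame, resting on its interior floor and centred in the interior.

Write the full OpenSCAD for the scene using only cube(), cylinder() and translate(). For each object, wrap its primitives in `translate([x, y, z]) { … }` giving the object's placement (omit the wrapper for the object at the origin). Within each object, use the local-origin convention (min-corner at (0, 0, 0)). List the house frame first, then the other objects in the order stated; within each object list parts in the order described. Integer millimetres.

cube([5170, 102, 2450]);
translate([0, 2788, 0]) cube([5170, 102, 2450]);
translate([0, 102, 0]) cube([102, 2686, 2450]);
translate([5068, 102, 0]) cube([102, 2686, 2450]);
translate([2361, 1429, 0]) {
  cube([69, 32, 707]);
  translate([379, 0, 0]) cube([69, 32, 707]);
  translate([69, 0, 0]) cube([310, 32, 69]);
  translate([69, 0, 638]) cube([310, 32, 69]);
}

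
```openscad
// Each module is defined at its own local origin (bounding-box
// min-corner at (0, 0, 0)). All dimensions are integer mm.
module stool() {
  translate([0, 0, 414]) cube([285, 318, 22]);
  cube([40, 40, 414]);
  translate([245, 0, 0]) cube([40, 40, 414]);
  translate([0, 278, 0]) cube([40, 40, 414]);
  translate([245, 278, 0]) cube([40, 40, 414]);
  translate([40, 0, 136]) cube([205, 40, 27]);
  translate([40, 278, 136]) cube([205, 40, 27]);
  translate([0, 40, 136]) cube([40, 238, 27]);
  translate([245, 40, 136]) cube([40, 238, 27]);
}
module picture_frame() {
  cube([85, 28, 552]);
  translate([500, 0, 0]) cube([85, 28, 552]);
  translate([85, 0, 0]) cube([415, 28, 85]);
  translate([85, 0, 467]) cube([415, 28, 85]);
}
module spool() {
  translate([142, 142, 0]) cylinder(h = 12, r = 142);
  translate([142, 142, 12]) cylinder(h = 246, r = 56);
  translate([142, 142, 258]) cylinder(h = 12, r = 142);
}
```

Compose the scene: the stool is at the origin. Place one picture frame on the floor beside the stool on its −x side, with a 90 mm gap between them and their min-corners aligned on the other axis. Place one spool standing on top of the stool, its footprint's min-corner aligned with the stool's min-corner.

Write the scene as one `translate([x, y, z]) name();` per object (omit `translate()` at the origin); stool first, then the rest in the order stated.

stool();
translate([-675, 0, 0]) picture_frame();
translate([0, 0, 436]) spool();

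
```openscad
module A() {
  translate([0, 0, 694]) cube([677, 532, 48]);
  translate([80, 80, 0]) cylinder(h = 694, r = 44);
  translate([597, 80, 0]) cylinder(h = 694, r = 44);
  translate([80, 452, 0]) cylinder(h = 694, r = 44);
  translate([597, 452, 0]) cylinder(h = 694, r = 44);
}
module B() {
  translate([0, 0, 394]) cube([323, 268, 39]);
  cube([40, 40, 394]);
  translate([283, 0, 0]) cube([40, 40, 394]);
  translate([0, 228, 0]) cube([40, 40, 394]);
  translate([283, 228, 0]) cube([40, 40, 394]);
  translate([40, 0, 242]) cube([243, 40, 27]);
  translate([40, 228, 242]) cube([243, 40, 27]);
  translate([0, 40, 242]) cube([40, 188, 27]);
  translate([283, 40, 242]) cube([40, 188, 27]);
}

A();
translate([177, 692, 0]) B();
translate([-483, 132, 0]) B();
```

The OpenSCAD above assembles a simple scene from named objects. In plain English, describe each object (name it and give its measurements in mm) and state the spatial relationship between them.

A is a table with a 677×532 mm rectangular top, 48 mm thick, top surface at z = 742 mm, supported by four round legs of 88 mm diameter, each leg's bounding box inset 36 mm from the nearest pair of top edges, running from the floor.

B is a four-legged stool. The seat is a 323×268×39 mm slab whose top surface is at z = 433 mm; four square legs, each 40×40 mm in cross-section, run from the floor (z = 0) to the underside of the seat, each flush with a corner of the seat. Four stretchers, 40 mm wide and 27 mm tall, connect adjacent legs with their undersides at z = 242 mm, each running between the inner faces of the legs it joins and aligned with the legs' outer faces on the other axis.

Two stools sit around the table at the +y, −x sides.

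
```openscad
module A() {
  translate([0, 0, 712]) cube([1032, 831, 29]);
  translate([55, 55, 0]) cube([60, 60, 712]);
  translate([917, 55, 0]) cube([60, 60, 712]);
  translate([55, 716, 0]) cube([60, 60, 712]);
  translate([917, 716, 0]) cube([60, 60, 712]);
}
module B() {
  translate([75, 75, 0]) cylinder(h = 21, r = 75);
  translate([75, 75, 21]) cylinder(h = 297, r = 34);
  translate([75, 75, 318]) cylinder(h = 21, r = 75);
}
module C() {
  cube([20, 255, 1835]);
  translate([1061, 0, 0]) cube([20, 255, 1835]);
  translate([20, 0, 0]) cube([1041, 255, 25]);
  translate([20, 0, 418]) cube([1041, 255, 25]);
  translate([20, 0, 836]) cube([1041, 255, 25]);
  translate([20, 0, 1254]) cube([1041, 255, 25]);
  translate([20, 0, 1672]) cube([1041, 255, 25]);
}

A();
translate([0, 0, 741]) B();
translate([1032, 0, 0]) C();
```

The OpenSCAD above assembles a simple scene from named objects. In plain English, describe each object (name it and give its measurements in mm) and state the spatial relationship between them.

A is a table with a 1032×831 mm rectangular top, 29 mm thick, top surface at z = 741 mm, supported by four 60×60 mm square legs, each inset 55 mm from the nearest pair of top edges, running from the floor.

B is a spool: two coaxial disc flanges of radius 75 mm and thickness 21 mm, joined by a core cylinder of radius 34 mm and height 297 mm. The lower flange rests on z = 0 and the three cylinders share a vertical axis.

C is a bookshelf 1081 mm wide overall, 255 mm deep and 1835 mm tall. The two sides are 20 mm thick vertical panels. 5 horizontal shelves of 25 mm thickness span between the inner faces of the sides; the lowest shelf sits on the floor and shelves are stacked with a clear vertical gap of 393 mm between each pair.

The spool is on top of the table. The bookshelf is against the table's +x side, with their −y faces flush.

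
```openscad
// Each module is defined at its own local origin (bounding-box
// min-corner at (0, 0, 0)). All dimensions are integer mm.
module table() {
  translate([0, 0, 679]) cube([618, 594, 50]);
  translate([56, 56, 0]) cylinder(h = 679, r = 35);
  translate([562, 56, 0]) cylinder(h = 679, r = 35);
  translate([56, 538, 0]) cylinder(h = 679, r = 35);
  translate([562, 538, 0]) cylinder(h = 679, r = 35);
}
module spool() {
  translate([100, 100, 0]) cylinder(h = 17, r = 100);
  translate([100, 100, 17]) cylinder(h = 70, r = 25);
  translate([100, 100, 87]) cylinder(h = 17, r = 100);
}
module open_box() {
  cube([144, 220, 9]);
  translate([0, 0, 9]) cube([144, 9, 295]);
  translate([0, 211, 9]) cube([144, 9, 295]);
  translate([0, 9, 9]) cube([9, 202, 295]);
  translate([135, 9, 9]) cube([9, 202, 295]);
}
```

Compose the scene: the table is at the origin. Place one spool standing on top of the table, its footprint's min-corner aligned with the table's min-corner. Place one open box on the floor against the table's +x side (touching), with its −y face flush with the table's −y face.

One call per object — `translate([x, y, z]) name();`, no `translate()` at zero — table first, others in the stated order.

table();
translate([0, 0, 729]) spool();
translate([618, 0, 0]) open_box();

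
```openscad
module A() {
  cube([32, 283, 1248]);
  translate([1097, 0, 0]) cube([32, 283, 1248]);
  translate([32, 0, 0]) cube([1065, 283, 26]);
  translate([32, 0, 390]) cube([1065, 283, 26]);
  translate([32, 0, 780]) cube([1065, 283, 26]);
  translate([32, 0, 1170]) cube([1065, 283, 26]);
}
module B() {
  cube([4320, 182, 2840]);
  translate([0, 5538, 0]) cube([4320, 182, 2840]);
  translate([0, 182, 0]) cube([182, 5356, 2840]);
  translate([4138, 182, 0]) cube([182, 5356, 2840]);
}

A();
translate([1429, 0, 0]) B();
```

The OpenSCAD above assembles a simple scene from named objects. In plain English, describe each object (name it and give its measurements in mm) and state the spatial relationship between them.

A is a bookshelf 1129 mm wide overall, 283 mm deep and 1248 mm tall. The two sides are 32 mm thick vertical panels. 4 horizontal shelves of 26 mm thickness span between the inner faces of the sides; the lowest shelf sits on the floor and shelves are stacked with a clear vertical gap of 364 mm between each pair.

B is a box-shaped house frame (walls only): outside footprint 4320×5720 mm, wall height 2840 mm, wall thickness 182 mm. The two y-facing walls run the full x-width; the two x-facing walls fit between the inner faces of the y-facing walls.

The house frame is on the floor beside the bookshelf on its +x side.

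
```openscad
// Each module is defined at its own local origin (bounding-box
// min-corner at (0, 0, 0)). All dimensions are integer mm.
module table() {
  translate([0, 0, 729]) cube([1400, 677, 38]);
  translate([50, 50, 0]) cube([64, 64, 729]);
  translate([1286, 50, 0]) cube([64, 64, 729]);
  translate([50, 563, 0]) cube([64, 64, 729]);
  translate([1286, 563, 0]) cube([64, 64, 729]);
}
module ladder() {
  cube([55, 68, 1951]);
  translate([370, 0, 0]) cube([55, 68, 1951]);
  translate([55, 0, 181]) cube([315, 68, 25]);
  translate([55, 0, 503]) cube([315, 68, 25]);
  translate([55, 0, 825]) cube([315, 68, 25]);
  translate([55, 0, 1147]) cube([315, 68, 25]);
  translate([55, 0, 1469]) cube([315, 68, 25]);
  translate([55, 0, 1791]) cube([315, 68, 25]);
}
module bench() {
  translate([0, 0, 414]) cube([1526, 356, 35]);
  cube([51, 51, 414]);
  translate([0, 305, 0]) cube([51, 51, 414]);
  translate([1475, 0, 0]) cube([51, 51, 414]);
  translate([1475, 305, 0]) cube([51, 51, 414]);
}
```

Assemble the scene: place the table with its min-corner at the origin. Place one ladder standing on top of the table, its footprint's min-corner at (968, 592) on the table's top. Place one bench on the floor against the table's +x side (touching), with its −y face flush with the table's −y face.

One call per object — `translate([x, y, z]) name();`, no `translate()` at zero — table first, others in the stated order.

table();
translate([968, 592, 767]) ladder();
translate([1400, 0, 0]) bench();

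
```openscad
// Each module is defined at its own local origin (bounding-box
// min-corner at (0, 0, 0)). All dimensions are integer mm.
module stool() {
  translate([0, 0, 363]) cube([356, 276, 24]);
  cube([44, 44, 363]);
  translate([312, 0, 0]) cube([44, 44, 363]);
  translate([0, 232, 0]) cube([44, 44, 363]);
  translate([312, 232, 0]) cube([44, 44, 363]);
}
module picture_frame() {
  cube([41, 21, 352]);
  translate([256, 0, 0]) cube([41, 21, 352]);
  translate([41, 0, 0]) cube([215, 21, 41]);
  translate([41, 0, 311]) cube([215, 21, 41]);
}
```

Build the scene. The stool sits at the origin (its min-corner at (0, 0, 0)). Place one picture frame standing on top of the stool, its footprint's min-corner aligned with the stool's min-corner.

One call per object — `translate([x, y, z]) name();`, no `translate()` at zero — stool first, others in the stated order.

stool();
translate([0, 0, 387]) picture_frame();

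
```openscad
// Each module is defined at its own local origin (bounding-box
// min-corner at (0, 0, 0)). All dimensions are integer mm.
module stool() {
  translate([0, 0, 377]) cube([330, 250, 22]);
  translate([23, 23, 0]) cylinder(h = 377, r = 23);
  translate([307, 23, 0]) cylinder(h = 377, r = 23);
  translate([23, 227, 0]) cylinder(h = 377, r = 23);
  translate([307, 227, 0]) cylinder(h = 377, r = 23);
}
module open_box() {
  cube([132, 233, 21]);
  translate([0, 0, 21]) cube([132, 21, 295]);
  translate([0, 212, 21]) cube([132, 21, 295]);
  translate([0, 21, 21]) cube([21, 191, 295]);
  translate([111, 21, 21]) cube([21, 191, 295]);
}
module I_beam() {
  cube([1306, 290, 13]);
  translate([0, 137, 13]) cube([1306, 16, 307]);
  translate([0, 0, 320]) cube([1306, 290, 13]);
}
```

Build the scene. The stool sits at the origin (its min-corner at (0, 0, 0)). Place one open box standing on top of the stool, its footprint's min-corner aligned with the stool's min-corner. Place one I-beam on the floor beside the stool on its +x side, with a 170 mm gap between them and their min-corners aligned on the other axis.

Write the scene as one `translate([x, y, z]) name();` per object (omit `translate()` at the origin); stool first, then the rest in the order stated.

stool();
translate([0, 0, 399]) open_box();
translate([500, 0, 0]) I_beam();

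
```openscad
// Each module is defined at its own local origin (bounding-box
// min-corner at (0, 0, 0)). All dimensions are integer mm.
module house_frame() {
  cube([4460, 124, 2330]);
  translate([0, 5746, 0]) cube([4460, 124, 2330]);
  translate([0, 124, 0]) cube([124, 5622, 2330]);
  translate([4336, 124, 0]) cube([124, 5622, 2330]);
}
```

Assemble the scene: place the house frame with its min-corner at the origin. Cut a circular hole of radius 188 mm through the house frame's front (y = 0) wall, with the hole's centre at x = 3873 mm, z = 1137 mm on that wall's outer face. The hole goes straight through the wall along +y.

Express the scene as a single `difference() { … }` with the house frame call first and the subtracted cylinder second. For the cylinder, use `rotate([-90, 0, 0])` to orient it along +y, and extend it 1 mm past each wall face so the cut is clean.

difference() {
  house_frame();
  translate([3873, -1, 1137]) rotate([-90, 0, 0]) cylinder(h = 126, r = 188);
}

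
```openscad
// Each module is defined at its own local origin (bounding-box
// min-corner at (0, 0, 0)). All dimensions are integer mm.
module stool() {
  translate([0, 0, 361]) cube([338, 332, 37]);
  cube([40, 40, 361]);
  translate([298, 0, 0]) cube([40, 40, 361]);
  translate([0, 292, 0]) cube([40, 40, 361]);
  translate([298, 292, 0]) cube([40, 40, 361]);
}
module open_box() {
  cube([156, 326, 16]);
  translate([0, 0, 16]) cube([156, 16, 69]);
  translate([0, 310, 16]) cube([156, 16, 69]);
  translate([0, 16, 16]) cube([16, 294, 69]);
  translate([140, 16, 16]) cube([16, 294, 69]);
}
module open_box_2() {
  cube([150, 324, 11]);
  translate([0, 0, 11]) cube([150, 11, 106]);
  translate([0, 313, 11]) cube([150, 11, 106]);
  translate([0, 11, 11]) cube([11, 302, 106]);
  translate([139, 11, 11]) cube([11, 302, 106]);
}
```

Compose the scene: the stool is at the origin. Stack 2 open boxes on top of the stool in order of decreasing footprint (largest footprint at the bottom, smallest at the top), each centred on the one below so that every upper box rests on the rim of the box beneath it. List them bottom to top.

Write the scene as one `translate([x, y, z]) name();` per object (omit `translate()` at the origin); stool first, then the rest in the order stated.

stool();
translate([91, 3, 398]) open_box();
translate([94, 4, 483]) open_box_2();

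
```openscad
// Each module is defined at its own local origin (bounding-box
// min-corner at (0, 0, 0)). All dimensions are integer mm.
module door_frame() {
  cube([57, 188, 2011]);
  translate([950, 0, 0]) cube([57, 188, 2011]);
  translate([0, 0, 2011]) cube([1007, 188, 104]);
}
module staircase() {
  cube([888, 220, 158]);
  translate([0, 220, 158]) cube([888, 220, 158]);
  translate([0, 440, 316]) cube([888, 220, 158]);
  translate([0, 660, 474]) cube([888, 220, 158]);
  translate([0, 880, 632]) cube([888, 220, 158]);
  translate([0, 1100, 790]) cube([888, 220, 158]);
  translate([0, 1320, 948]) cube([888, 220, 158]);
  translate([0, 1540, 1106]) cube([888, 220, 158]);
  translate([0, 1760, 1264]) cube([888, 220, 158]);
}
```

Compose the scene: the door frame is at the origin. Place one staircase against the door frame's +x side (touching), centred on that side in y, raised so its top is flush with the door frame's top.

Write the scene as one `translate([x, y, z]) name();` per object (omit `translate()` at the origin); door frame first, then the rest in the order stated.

door_frame();
translate([1007, -896, 693]) staircase();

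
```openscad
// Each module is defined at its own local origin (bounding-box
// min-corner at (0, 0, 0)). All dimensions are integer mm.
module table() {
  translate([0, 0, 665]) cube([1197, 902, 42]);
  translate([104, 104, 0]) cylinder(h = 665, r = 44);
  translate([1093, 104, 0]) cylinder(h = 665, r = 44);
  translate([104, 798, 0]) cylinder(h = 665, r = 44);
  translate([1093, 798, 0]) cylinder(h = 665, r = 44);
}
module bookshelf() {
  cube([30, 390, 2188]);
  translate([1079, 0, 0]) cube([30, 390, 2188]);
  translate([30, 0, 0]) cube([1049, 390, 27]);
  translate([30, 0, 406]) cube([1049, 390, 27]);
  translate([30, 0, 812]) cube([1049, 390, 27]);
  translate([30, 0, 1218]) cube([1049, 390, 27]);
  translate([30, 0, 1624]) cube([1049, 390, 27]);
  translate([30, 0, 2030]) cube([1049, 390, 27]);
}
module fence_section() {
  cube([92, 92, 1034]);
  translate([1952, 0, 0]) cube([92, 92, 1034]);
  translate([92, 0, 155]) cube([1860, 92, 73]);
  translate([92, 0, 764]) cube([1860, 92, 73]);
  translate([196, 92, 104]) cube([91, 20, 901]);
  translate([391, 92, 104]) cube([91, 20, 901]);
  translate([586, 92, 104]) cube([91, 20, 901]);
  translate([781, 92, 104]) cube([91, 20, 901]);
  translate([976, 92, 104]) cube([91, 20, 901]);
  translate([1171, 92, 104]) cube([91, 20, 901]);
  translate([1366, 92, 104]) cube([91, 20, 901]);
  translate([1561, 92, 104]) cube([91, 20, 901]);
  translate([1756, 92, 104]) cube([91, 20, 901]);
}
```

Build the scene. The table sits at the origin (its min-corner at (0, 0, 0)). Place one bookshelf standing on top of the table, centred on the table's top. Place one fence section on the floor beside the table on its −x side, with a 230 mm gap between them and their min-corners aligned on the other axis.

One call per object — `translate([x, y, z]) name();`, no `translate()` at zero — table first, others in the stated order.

table();
translate([44, 256, 707]) bookshelf();
translate([-2274, 0, 0]) fence_section();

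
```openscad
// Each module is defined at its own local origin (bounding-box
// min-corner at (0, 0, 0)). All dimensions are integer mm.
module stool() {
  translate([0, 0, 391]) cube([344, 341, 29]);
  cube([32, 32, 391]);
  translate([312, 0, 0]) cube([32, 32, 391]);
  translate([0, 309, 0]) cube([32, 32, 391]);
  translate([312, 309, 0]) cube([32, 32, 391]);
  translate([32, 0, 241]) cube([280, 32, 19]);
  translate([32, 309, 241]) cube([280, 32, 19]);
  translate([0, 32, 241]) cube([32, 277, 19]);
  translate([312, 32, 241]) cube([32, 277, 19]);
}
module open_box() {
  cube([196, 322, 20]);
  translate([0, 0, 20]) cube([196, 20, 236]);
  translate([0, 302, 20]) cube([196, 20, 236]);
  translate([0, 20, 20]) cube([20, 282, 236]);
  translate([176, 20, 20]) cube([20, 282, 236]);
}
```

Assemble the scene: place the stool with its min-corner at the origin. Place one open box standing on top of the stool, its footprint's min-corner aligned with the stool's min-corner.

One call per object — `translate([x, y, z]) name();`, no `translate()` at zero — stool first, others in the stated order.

stool();
translate([0, 0, 420]) open_box();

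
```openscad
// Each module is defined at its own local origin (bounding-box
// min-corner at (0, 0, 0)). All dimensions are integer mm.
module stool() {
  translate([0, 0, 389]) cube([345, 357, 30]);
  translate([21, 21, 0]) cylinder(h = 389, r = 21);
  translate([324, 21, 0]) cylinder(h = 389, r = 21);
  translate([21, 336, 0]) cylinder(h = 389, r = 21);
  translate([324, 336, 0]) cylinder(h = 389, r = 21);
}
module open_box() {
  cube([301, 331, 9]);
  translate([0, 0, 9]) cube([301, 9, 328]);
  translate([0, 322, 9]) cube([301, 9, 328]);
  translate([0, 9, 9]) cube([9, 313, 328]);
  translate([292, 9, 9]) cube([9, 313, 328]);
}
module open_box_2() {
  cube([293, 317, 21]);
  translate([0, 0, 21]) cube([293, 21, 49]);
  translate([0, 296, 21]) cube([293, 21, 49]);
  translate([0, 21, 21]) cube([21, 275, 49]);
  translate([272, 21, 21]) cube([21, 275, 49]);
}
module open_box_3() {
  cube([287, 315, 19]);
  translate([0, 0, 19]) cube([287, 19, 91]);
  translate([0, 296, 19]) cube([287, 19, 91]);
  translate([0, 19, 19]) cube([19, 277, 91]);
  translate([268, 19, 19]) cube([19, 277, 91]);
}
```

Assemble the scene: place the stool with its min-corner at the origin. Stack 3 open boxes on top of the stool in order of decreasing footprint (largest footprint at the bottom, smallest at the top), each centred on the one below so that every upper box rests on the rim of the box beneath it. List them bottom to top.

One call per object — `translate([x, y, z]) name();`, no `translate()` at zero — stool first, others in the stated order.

stool();
translate([22, 13, 419]) open_box();
translate([26, 20, 756]) open_box_2();
translate([29, 21, 826]) open_box_3();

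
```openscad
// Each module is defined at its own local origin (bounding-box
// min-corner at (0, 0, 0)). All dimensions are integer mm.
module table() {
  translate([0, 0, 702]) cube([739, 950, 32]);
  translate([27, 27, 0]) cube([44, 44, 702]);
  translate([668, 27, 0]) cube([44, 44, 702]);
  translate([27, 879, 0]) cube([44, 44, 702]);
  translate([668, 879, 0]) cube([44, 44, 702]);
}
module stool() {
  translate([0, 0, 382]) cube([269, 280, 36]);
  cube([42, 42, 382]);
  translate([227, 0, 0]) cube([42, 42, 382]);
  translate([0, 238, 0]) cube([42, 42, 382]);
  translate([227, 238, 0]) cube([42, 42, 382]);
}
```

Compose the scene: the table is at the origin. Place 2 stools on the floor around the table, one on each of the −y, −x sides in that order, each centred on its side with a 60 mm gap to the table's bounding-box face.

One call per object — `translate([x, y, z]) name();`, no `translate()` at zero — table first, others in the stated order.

table();
translate([235, -340, 0]) stool();
translate([-329, 335, 0]) stool();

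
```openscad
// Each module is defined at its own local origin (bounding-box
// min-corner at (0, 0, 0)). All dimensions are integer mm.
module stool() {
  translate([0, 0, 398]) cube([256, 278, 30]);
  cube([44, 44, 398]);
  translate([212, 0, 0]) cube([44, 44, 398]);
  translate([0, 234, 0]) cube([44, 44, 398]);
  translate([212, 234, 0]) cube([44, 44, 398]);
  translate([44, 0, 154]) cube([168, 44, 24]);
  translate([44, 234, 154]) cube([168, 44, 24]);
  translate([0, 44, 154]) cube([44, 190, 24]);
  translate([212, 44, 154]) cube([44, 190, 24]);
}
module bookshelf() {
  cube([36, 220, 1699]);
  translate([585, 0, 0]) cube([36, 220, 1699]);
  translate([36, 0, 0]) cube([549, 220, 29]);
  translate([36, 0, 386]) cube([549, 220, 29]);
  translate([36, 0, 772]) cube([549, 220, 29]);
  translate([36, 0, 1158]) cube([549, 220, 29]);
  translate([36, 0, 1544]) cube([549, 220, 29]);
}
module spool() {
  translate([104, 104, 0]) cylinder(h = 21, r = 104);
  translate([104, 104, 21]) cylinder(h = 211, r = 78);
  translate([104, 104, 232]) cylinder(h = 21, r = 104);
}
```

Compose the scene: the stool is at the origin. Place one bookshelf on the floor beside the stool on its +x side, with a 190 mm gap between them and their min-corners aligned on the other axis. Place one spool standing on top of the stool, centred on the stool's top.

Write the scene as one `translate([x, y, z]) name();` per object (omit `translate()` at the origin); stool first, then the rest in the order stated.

stool();
translate([446, 0, 0]) bookshelf();
translate([24, 35, 428]) spool();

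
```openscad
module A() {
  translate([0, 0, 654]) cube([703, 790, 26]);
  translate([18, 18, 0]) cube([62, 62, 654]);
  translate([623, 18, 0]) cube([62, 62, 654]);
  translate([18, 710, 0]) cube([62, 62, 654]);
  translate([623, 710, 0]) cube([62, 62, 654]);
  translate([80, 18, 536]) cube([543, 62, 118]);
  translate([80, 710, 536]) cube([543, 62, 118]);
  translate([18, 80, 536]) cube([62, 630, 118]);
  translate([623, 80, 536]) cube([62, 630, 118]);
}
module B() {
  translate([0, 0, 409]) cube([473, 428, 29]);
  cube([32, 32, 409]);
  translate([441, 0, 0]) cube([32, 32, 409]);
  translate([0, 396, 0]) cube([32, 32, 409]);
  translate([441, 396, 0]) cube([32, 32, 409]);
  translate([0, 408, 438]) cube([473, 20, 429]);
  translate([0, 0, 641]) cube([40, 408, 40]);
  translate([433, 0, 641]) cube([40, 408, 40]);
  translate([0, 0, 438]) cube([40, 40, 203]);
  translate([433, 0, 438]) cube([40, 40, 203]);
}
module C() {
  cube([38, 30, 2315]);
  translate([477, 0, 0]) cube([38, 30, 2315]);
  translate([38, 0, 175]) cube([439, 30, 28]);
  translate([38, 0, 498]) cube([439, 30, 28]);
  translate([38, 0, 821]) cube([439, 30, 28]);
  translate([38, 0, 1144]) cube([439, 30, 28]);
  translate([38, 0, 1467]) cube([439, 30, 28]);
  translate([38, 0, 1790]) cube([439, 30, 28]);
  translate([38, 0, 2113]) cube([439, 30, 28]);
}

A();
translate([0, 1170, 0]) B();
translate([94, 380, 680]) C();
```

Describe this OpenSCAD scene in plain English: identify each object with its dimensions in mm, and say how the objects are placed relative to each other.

A is a table: top 703 mm (x) × 790 mm (y), 26 mm thick, upper face at z = 680 mm, on four 62×62 mm square legs, each inset 18 mm from the nearest pair of top edges, running from z = 0 to the bottom of the top. Four apron rails, 62 mm thick and 118 mm tall, run between adjacent legs with their top edges flush with the underside of the top and their outer faces flush with the legs' outer faces.

B is a chair. The seat is a 473×428×29 mm slab with its top at z = 438 mm, on four 32×32 mm corner legs (flush with the seat edges, standing on z = 0). A flat backrest 20 mm thick, 429 mm tall, spans the full seat width and rises from the seat top along its +y edge, rear face flush with the rear of the seat. Two armrests of 40×40 mm section run along each side from the seat's front edge to the front of the backrest, top faces 243 mm above the seat top and outer faces flush with the seat's x-edges; a 40×40 mm post under the front of each armrest stands on the seat at the front corner.

C is a straight ladder. Two 38×30 mm vertical rails, 2315 mm tall, stand 515 mm apart (outside-to-outside) with their front faces coplanar on the −y side. 7 rungs, each 30 mm deep and 28 mm tall, span between the inner faces of the rails, front faces flush with the rails. The lowest rung's underside is at z = 175 mm and rungs are spaced 323 mm apart (underside to underside).

The chair is on the floor beside the table on its +y side. The ladder is on top of the table, centred.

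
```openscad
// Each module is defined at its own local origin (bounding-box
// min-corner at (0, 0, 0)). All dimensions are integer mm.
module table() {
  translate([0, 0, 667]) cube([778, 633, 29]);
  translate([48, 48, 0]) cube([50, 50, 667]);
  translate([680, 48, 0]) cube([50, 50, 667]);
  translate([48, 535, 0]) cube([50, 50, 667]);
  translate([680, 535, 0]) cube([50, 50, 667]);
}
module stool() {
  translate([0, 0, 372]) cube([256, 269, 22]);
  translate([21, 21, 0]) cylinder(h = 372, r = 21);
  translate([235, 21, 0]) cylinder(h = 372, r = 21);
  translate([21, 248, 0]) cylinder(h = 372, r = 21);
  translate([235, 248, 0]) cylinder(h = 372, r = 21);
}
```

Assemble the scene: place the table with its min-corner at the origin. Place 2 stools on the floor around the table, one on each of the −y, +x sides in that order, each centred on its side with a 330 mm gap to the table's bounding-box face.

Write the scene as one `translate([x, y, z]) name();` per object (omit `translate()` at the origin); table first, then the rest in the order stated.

table();
translate([261, -599, 0]) stool();
translate([1108, 182, 0]) stool();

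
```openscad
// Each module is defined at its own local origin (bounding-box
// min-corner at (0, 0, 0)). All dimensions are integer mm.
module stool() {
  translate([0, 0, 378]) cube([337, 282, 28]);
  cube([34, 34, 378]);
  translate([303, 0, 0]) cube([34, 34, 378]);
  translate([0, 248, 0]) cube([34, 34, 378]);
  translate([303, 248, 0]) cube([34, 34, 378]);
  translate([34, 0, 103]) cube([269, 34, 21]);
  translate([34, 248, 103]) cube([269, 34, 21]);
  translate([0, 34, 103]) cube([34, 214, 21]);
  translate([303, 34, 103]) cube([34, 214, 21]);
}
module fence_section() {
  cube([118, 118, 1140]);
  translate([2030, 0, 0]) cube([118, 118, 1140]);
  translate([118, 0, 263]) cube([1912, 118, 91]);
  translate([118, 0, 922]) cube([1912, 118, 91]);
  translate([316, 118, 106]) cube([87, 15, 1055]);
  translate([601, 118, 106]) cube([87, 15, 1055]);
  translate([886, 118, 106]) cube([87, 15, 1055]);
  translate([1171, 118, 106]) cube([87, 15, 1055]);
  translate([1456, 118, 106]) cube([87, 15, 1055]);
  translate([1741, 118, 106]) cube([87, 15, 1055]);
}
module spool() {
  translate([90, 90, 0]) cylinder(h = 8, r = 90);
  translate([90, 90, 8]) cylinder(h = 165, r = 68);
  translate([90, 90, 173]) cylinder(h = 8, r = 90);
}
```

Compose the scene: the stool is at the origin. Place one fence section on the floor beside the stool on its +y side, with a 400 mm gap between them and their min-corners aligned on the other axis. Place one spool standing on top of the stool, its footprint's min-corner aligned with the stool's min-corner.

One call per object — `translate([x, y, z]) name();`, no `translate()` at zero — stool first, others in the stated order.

stool();
translate([0, 682, 0]) fence_section();
translate([0, 0, 406]) spool();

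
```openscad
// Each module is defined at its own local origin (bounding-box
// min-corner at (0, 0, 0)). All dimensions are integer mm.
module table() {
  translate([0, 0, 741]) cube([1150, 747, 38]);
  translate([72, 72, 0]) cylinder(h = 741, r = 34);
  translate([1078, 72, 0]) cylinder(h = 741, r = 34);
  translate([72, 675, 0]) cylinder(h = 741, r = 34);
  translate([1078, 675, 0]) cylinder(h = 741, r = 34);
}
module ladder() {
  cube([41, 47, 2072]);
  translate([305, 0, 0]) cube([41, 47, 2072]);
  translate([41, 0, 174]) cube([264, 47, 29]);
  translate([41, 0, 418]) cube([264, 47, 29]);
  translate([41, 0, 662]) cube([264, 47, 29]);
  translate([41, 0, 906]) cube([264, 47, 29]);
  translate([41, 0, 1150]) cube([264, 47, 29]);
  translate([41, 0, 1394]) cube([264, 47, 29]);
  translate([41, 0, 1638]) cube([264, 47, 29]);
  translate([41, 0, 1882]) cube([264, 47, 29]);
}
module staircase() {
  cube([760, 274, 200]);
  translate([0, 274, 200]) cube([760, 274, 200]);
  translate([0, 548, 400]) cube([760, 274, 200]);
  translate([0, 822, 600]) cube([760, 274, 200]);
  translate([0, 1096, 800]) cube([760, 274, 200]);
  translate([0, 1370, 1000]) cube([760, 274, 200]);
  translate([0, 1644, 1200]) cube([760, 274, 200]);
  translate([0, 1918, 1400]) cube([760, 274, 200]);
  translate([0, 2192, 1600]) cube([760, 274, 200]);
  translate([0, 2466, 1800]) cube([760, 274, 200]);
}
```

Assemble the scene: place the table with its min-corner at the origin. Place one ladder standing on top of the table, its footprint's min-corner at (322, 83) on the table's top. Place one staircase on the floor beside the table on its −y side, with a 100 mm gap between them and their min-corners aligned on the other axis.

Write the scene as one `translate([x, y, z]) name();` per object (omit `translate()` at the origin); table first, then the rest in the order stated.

table();
translate([322, 83, 779]) ladder();
translate([0, -2840, 0]) staircase();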